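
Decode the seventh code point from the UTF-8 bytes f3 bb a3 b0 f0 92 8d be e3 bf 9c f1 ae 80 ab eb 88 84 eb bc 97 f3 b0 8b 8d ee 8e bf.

U+F02CD

Offset 0: leading byte 0xF3 = 11110011 → 4-byte char #1 = F3 BB A3 B0.
Offset 4: leading byte 0xF0 = 11110000 → 4-byte char #2 = F0 92 8D BE.
Offset 8: leading byte 0xE3 = 11100011 → 3-byte char #3 = E3 BF 9C.
Offset 11: leading byte 0xF1 = 11110001 → 4-byte char #4 = F1 AE 80 AB.
Offset 15: leading byte 0xEB = 11101011 → 3-byte char #5 = EB 88 84.
Offset 18: leading byte 0xEB = 11101011 → 3-byte char #6 = EB BC 97.
Offset 21: leading byte 0xF3 = 11110011 → 4-byte char #7 = F3 B0 8B 8D.
Leading byte 0xF3 = 11110011 matches 11110xxx → 4-byte sequence.
Byte 1: 0xF3 = 11110011, payload 011 (3 bits).
Byte 2: 0xB0 = 10110000 (10xxxxxx ✓), payload 110000.
Byte 3: 0x8B = 10001011 (10xxxxxx ✓), payload 001011.
Byte 4: 0x8D = 10001101 (10xxxxxx ✓), payload 001101.
Concatenate: 011110000001011001101 = 0xF02CD (21 bits → U+F02CD).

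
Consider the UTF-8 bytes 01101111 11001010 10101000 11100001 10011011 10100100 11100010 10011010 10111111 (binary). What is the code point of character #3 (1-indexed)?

Offset 0: leading byte 0x6F = 01101111 → 1-byte char #1 = 6F.
Offset 1: leading byte 0xCA = 11001010 → 2-byte char #2 = CA A8.
Offset 3: leading byte 0xE1 = 11100001 → 3-byte char #3 = E1 9B A4.
Leading byte 0xE1 = 11100001 matches 1110xxxx → 3-byte sequence.
Byte 1: 0xE1 = 11100001, payload 0001 (4 bits).
Byte 2: 0x9B = 10011011 (10xxxxxx ✓), payload 011011.
Byte 3: 0xA4 = 10100100 (10xxxxxx ✓), payload 100100.
Concatenate: 0001011011100100 = 0x16E4 (16 bits → U+16E4).

U+16E4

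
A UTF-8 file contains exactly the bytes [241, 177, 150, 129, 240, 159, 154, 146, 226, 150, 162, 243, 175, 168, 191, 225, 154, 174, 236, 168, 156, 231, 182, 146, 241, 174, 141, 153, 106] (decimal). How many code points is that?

Byte at offset 0: 0xF1 = 11110001 → 4-byte char (#1). Advance 4.
Byte at offset 4: 0xF0 = 11110000 → 4-byte char (#2). Advance 4.
Byte at offset 8: 0xE2 = 11100010 → 3-byte char (#3). Advance 3.
Byte at offset 11: 0xF3 = 11110011 → 4-byte char (#4). Advance 4.
Byte at offset 15: 0xE1 = 11100001 → 3-byte char (#5). Advance 3.
Byte at offset 18: 0xEC = 11101100 → 3-byte char (#6). Advance 3.
Byte at offset 21: 0xE7 = 11100111 → 3-byte char (#7). Advance 3.
Byte at offset 24: 0xF1 = 11110001 → 4-byte char (#8). Advance 4.
Byte at offset 28: 0x6A = 01101010 → 1-byte char (#9). Advance 1.
Reached end at offset 29 after 9 code points.

9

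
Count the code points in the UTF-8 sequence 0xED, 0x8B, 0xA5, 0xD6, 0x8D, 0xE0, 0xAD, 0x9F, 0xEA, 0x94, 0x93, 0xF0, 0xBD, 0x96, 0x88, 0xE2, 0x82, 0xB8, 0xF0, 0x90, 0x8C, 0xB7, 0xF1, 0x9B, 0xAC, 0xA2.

Byte at offset 0: 0xED = 11101101 → 3-byte char (#1). Advance 3.
Byte at offset 3: 0xD6 = 11010110 → 2-byte char (#2). Advance 2.
Byte at offset 5: 0xE0 = 11100000 → 3-byte char (#3). Advance 3.
Byte at offset 8: 0xEA = 11101010 → 3-byte char (#4). Advance 3.
Byte at offset 11: 0xF0 = 11110000 → 4-byte char (#5). Advance 4.
Byte at offset 15: 0xE2 = 11100010 → 3-byte char (#6). Advance 3.
Byte at offset 18: 0xF0 = 11110000 → 4-byte char (#7). Advance 4.
Byte at offset 22: 0xF1 = 11110001 → 4-byte char (#8). Advance 4.
Reached end at offset 26 after 8 code points.

8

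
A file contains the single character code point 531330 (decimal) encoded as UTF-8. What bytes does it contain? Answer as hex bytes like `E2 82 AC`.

F2 81 AE 82

U+81B82 = 0x81B82 = 531330 decimal. In range U+10000–U+10FFFF → 4-byte form: 11110xxx 10xxxxxx 10xxxxxx 10xxxxxx.
Binary (21 bits): 010000001101110000010.
Split 3+6+6+6: 010 | 000001 | 101110 | 000010.
Byte 1: 11110010 = 0xF2.
Byte 2: 10000001 = 0x81.
Byte 3: 10101110 = 0xAE.
Byte 4: 10000010 = 0x82.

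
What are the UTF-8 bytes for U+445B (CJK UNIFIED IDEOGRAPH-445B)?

U+445B = 0x445B = 17499 decimal. In range U+0800–U+FFFF → 3-byte form: 1110xxxx 10xxxxxx 10xxxxxx.
Binary (16 bits): 0100010001011011.
Split 4+6+6: 0100 | 010001 | 011011.
Byte 1: 11100100 = 0xE4.
Byte 2: 10010001 = 0x91.
Byte 3: 10011011 = 0x9B.

E4 91 9B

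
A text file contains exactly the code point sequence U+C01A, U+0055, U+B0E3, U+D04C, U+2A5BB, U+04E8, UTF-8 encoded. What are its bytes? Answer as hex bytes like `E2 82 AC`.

U+C01A: 3-byte form → EC 80 9A.
U+0055: 1-byte form → 55.
U+B0E3: 3-byte form → EB 83 A3.
U+D04C: 3-byte form → ED 81 8C.
U+2A5BB: 4-byte form → F0 AA 96 BB.
U+04E8: 2-byte form → D3 A8.
Concatenated (16 bytes): EC 80 9A 55 EB 83 A3 ED 81 8C F0 AA 96 BB D3 A8.

EC 80 9A 55 EB 83 A3 ED 81 8C F0 AA 96 BB D3 A8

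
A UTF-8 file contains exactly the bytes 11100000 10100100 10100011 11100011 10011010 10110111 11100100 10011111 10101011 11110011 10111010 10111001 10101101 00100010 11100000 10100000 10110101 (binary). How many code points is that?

6

Byte at offset 0: 0xE0 = 11100000 → 3-byte char (#1). Advance 3.
Byte at offset 3: 0xE3 = 11100011 → 3-byte char (#2). Advance 3.
Byte at offset 6: 0xE4 = 11100100 → 3-byte char (#3). Advance 3.
Byte at offset 9: 0xF3 = 11110011 → 4-byte char (#4). Advance 4.
Byte at offset 13: 0x22 = 00100010 → 1-byte char (#5). Advance 1.
Byte at offset 14: 0xE0 = 11100000 → 3-byte char (#6). Advance 3.
Reached end at offset 17 after 6 code points.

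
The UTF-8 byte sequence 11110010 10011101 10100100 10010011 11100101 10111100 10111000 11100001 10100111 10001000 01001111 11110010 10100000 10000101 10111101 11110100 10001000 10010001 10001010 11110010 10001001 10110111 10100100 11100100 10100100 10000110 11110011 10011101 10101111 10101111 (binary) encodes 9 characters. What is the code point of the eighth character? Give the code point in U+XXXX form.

U+4906

Offset 0: leading byte 0xF2 = 11110010 → 4-byte char #1 = F2 9D A4 93.
Offset 4: leading byte 0xE5 = 11100101 → 3-byte char #2 = E5 BC B8.
Offset 7: leading byte 0xE1 = 11100001 → 3-byte char #3 = E1 A7 88.
Offset 10: leading byte 0x4F = 01001111 → 1-byte char #4 = 4F.
Offset 11: leading byte 0xF2 = 11110010 → 4-byte char #5 = F2 A0 85 BD.
Offset 15: leading byte 0xF4 = 11110100 → 4-byte char #6 = F4 88 91 8A.
Offset 19: leading byte 0xF2 = 11110010 → 4-byte char #7 = F2 89 B7 A4.
Offset 23: leading byte 0xE4 = 11100100 → 3-byte char #8 = E4 A4 86.
Leading byte 0xE4 = 11100100 matches 1110xxxx → 3-byte sequence.
Byte 1: 0xE4 = 11100100, payload 0100 (4 bits).
Byte 2: 0xA4 = 10100100 (10xxxxxx ✓), payload 100100.
Byte 3: 0x86 = 10000110 (10xxxxxx ✓), payload 000110.
Concatenate: 0100100100000110 = 0x4906 (16 bits → U+4906).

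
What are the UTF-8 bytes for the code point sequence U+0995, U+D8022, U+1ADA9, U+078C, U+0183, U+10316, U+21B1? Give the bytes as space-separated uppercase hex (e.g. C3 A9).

U+0995: 3-byte form → E0 A6 95.
U+D8022: 4-byte form → F3 98 80 A2.
U+1ADA9: 4-byte form → F0 9A B6 A9.
U+078C: 2-byte form → DE 8C.
U+0183: 2-byte form → C6 83.
U+10316: 4-byte form → F0 90 8C 96.
U+21B1: 3-byte form → E2 86 B1.
Concatenated (22 bytes): E0 A6 95 F3 98 80 A2 F0 9A B6 A9 DE 8C C6 83 F0 90 8C 96 E2 86 B1.

E0 A6 95 F3 98 80 A2 F0 9A B6 A9 DE 8C C6 83 F0 90 8C 96 E2 86 B1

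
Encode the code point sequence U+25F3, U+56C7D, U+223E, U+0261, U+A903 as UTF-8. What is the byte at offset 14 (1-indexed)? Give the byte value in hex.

1-indexed offset 14 is 0-indexed offset 13.
U+25F3 → 3-byte form E2 97 B3 at offsets 0–2.
U+56C7D → 4-byte form F1 96 B1 BD at offsets 3–6.
U+223E → 3-byte form E2 88 BE at offsets 7–9.
U+0261 → 2-byte form C9 A1 at offsets 10–11.
U+A903 → 3-byte form EA A4 83 at offsets 12–14.
Offset 13 falls in char 5's range; it's byte 2 of EA A4 83 = 0xA4.

0xA4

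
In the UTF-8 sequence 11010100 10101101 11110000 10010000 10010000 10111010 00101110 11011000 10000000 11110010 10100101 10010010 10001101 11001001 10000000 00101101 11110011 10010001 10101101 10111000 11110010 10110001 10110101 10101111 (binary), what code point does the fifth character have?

U+A548D

Offset 0: leading byte 0xD4 = 11010100 → 2-byte char #1 = D4 AD.
Offset 2: leading byte 0xF0 = 11110000 → 4-byte char #2 = F0 90 90 BA.
Offset 6: leading byte 0x2E = 00101110 → 1-byte char #3 = 2E.
Offset 7: leading byte 0xD8 = 11011000 → 2-byte char #4 = D8 80.
Offset 9: leading byte 0xF2 = 11110010 → 4-byte char #5 = F2 A5 92 8D.
Leading byte 0xF2 = 11110010 matches 11110xxx → 4-byte sequence.
Byte 1: 0xF2 = 11110010, payload 010 (3 bits).
Byte 2: 0xA5 = 10100101 (10xxxxxx ✓), payload 100101.
Byte 3: 0x92 = 10010010 (10xxxxxx ✓), payload 010010.
Byte 4: 0x8D = 10001101 (10xxxxxx ✓), payload 001101.
Concatenate: 010100101010010001101 = 0xA548D (21 bits → U+A548D).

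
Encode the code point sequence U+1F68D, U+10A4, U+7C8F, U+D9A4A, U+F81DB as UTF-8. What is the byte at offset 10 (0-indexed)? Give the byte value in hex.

U+1F68D → 4-byte form F0 9F 9A 8D at offsets 0–3.
U+10A4 → 3-byte form E1 82 A4 at offsets 4–6.
U+7C8F → 3-byte form E7 B2 8F at offsets 7–9.
U+D9A4A → 4-byte form F3 99 A9 8A at offsets 10–13.
Offset 10 falls in char 4's range; it's byte 1 of F3 99 A9 8A = 0xF3.

0xF3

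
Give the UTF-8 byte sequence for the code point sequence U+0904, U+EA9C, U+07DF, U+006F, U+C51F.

E0 A4 84 EE AA 9C DF 9F 6F EC 94 9F

U+0904: 3-byte form → E0 A4 84.
U+EA9C: 3-byte form → EE AA 9C.
U+07DF: 2-byte form → DF 9F.
U+006F: 1-byte form → 6F.
U+C51F: 3-byte form → EC 94 9F.
Concatenated (12 bytes): E0 A4 84 EE AA 9C DF 9F 6F EC 94 9F.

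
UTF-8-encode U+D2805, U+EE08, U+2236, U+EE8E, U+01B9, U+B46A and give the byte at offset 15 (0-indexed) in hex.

0xEB

U+D2805 → 4-byte form F3 92 A0 85 at offsets 0–3.
U+EE08 → 3-byte form EE B8 88 at offsets 4–6.
U+2236 → 3-byte form E2 88 B6 at offsets 7–9.
U+EE8E → 3-byte form EE BA 8E at offsets 10–12.
U+01B9 → 2-byte form C6 B9 at offsets 13–14.
U+B46A → 3-byte form EB 91 AA at offsets 15–17.
Offset 15 falls in char 6's range; it's byte 1 of EB 91 AA = 0xEB.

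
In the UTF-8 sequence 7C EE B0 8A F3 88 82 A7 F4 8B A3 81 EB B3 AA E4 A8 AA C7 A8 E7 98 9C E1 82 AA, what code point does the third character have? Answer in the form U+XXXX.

U+C80A7

Offset 0: leading byte 0x7C = 01111100 → 1-byte char #1 = 7C.
Offset 1: leading byte 0xEE = 11101110 → 3-byte char #2 = EE B0 8A.
Offset 4: leading byte 0xF3 = 11110011 → 4-byte char #3 = F3 88 82 A7.
Leading byte 0xF3 = 11110011 matches 11110xxx → 4-byte sequence.
Byte 1: 0xF3 = 11110011, payload 011 (3 bits).
Byte 2: 0x88 = 10001000 (10xxxxxx ✓), payload 001000.
Byte 3: 0x82 = 10000010 (10xxxxxx ✓), payload 000010.
Byte 4: 0xA7 = 10100111 (10xxxxxx ✓), payload 100111.
Concatenate: 011001000000010100111 = 0xC80A7 (21 bits → U+C80A7).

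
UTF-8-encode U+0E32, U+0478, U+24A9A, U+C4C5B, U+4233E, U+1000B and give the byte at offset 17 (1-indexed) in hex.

0xBE

1-indexed offset 17 is 0-indexed offset 16.
U+0E32 → 3-byte form E0 B8 B2 at offsets 0–2.
U+0478 → 2-byte form D1 B8 at offsets 3–4.
U+24A9A → 4-byte form F0 A4 AA 9A at offsets 5–8.
U+C4C5B → 4-byte form F3 84 B1 9B at offsets 9–12.
U+4233E → 4-byte form F1 82 8C BE at offsets 13–16.
Offset 16 falls in char 5's range; it's byte 4 of F1 82 8C BE = 0xBE.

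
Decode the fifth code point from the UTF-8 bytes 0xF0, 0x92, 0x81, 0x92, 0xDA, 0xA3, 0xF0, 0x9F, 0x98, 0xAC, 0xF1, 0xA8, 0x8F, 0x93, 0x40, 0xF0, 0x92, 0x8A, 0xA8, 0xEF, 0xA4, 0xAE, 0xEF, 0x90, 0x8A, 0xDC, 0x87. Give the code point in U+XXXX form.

U+0040

Offset 0: leading byte 0xF0 = 11110000 → 4-byte char #1 = F0 92 81 92.
Offset 4: leading byte 0xDA = 11011010 → 2-byte char #2 = DA A3.
Offset 6: leading byte 0xF0 = 11110000 → 4-byte char #3 = F0 9F 98 AC.
Offset 10: leading byte 0xF1 = 11110001 → 4-byte char #4 = F1 A8 8F 93.
Offset 14: leading byte 0x40 = 01000000 → 1-byte char #5 = 40.
Leading byte 0x40 = 01000000 matches 0xxxxxxx → 1-byte sequence.
Byte 1: 0x40 = 01000000, payload 1000000 (7 bits).
Concatenate: 1000000 = 0x40 (7 bits → U+0040).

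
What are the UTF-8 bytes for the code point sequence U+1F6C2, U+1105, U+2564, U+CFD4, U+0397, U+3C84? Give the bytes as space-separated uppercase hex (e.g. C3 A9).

U+1F6C2: 4-byte form → F0 9F 9B 82.
U+1105: 3-byte form → E1 84 85.
U+2564: 3-byte form → E2 95 A4.
U+CFD4: 3-byte form → EC BF 94.
U+0397: 2-byte form → CE 97.
U+3C84: 3-byte form → E3 B2 84.
Concatenated (18 bytes): F0 9F 9B 82 E1 84 85 E2 95 A4 EC BF 94 CE 97 E3 B2 84.

F0 9F 9B 82 E1 84 85 E2 95 A4 EC BF 94 CE 97 E3 B2 84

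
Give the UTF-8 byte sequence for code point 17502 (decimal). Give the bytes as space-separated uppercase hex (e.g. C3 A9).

U+445E = 0x445E = 17502 decimal. In range U+0800–U+FFFF → 3-byte form: 1110xxxx 10xxxxxx 10xxxxxx.
Binary (16 bits): 0100010001011110.
Split 4+6+6: 0100 | 010001 | 011110.
Byte 1: 11100100 = 0xE4.
Byte 2: 10010001 = 0x91.
Byte 3: 10011110 = 0x9E.

E4 91 9E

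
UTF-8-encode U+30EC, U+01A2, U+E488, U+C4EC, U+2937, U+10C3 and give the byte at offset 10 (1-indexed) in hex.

0x93

1-indexed offset 10 is 0-indexed offset 9.
U+30EC → 3-byte form E3 83 AC at offsets 0–2.
U+01A2 → 2-byte form C6 A2 at offsets 3–4.
U+E488 → 3-byte form EE 92 88 at offsets 5–7.
U+C4EC → 3-byte form EC 93 AC at offsets 8–10.
Offset 9 falls in char 4's range; it's byte 2 of EC 93 AC = 0x93.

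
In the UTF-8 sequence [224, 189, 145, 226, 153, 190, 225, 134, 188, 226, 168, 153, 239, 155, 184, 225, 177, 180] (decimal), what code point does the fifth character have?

U+F6F8

Offset 0: leading byte 0xE0 = 11100000 → 3-byte char #1 = E0 BD 91.
Offset 3: leading byte 0xE2 = 11100010 → 3-byte char #2 = E2 99 BE.
Offset 6: leading byte 0xE1 = 11100001 → 3-byte char #3 = E1 86 BC.
Offset 9: leading byte 0xE2 = 11100010 → 3-byte char #4 = E2 A8 99.
Offset 12: leading byte 0xEF = 11101111 → 3-byte char #5 = EF 9B B8.
Leading byte 0xEF = 11101111 matches 1110xxxx → 3-byte sequence.
Byte 1: 0xEF = 11101111, payload 1111 (4 bits).
Byte 2: 0x9B = 10011011 (10xxxxxx ✓), payload 011011.
Byte 3: 0xB8 = 10111000 (10xxxxxx ✓), payload 111000.
Concatenate: 1111011011111000 = 0xF6F8 (16 bits → U+F6F8).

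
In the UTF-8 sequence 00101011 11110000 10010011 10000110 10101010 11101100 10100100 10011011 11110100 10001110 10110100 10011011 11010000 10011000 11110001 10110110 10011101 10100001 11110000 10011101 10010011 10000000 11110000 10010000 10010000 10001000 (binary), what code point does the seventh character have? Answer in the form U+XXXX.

Offset 0: leading byte 0x2B = 00101011 → 1-byte char #1 = 2B.
Offset 1: leading byte 0xF0 = 11110000 → 4-byte char #2 = F0 93 86 AA.
Offset 5: leading byte 0xEC = 11101100 → 3-byte char #3 = EC A4 9B.
Offset 8: leading byte 0xF4 = 11110100 → 4-byte char #4 = F4 8E B4 9B.
Offset 12: leading byte 0xD0 = 11010000 → 2-byte char #5 = D0 98.
Offset 14: leading byte 0xF1 = 11110001 → 4-byte char #6 = F1 B6 9D A1.
Offset 18: leading byte 0xF0 = 11110000 → 4-byte char #7 = F0 9D 93 80.
Leading byte 0xF0 = 11110000 matches 11110xxx → 4-byte sequence.
Byte 1: 0xF0 = 11110000, payload 000 (3 bits).
Byte 2: 0x9D = 10011101 (10xxxxxx ✓), payload 011101.
Byte 3: 0x93 = 10010011 (10xxxxxx ✓), payload 010011.
Byte 4: 0x80 = 10000000 (10xxxxxx ✓), payload 000000.
Concatenate: 000011101010011000000 = 0x1D4C0 (21 bits → U+1D4C0).

U+1D4C0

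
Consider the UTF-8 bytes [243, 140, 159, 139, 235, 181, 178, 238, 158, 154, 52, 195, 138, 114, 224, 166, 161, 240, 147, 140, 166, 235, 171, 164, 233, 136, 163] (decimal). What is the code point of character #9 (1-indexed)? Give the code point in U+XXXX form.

Offset 0: leading byte 0xF3 = 11110011 → 4-byte char #1 = F3 8C 9F 8B.
Offset 4: leading byte 0xEB = 11101011 → 3-byte char #2 = EB B5 B2.
Offset 7: leading byte 0xEE = 11101110 → 3-byte char #3 = EE 9E 9A.
Offset 10: leading byte 0x34 = 00110100 → 1-byte char #4 = 34.
Offset 11: leading byte 0xC3 = 11000011 → 2-byte char #5 = C3 8A.
Offset 13: leading byte 0x72 = 01110010 → 1-byte char #6 = 72.
Offset 14: leading byte 0xE0 = 11100000 → 3-byte char #7 = E0 A6 A1.
Offset 17: leading byte 0xF0 = 11110000 → 4-byte char #8 = F0 93 8C A6.
Offset 21: leading byte 0xEB = 11101011 → 3-byte char #9 = EB AB A4.
Leading byte 0xEB = 11101011 matches 1110xxxx → 3-byte sequence.
Byte 1: 0xEB = 11101011, payload 1011 (4 bits).
Byte 2: 0xAB = 10101011 (10xxxxxx ✓), payload 101011.
Byte 3: 0xA4 = 10100100 (10xxxxxx ✓), payload 100100.
Concatenate: 1011101011100100 = 0xBAE4 (16 bits → U+BAE4).

U+BAE4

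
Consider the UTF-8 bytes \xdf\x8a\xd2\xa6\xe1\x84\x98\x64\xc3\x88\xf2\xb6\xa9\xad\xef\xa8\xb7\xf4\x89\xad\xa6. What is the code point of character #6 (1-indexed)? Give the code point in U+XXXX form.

U+B6A6D

Offset 0: leading byte 0xDF = 11011111 → 2-byte char #1 = DF 8A.
Offset 2: leading byte 0xD2 = 11010010 → 2-byte char #2 = D2 A6.
Offset 4: leading byte 0xE1 = 11100001 → 3-byte char #3 = E1 84 98.
Offset 7: leading byte 0x64 = 01100100 → 1-byte char #4 = 64.
Offset 8: leading byte 0xC3 = 11000011 → 2-byte char #5 = C3 88.
Offset 10: leading byte 0xF2 = 11110010 → 4-byte char #6 = F2 B6 A9 AD.
Leading byte 0xF2 = 11110010 matches 11110xxx → 4-byte sequence.
Byte 1: 0xF2 = 11110010, payload 010 (3 bits).
Byte 2: 0xB6 = 10110110 (10xxxxxx ✓), payload 110110.
Byte 3: 0xA9 = 10101001 (10xxxxxx ✓), payload 101001.
Byte 4: 0xAD = 10101101 (10xxxxxx ✓), payload 101101.
Concatenate: 010110110101001101101 = 0xB6A6D (21 bits → U+B6A6D).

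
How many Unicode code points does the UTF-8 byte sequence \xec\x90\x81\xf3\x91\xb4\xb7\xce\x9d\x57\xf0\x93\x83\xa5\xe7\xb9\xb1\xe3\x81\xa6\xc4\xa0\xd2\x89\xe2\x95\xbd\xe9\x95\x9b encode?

Byte at offset 0: 0xEC = 11101100 → 3-byte char (#1). Advance 3.
Byte at offset 3: 0xF3 = 11110011 → 4-byte char (#2). Advance 4.
Byte at offset 7: 0xCE = 11001110 → 2-byte char (#3). Advance 2.
Byte at offset 9: 0x57 = 01010111 → 1-byte char (#4). Advance 1.
Byte at offset 10: 0xF0 = 11110000 → 4-byte char (#5). Advance 4.
Byte at offset 14: 0xE7 = 11100111 → 3-byte char (#6). Advance 3.
Byte at offset 17: 0xE3 = 11100011 → 3-byte char (#7). Advance 3.
Byte at offset 20: 0xC4 = 11000100 → 2-byte char (#8). Advance 2.
Byte at offset 22: 0xD2 = 11010010 → 2-byte char (#9). Advance 2.
Byte at offset 24: 0xE2 = 11100010 → 3-byte char (#10). Advance 3.
Byte at offset 27: 0xE9 = 11101001 → 3-byte char (#11). Advance 3.
Reached end at offset 30 after 11 code points.

11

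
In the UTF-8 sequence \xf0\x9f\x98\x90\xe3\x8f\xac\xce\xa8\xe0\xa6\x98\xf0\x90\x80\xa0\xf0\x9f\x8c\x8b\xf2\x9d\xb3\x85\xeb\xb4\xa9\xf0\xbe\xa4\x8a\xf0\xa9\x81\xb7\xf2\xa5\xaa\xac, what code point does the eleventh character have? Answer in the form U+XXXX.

U+A5AAC

Offset 0: leading byte 0xF0 = 11110000 → 4-byte char #1 = F0 9F 98 90.
Offset 4: leading byte 0xE3 = 11100011 → 3-byte char #2 = E3 8F AC.
Offset 7: leading byte 0xCE = 11001110 → 2-byte char #3 = CE A8.
Offset 9: leading byte 0xE0 = 11100000 → 3-byte char #4 = E0 A6 98.
Offset 12: leading byte 0xF0 = 11110000 → 4-byte char #5 = F0 90 80 A0.
Offset 16: leading byte 0xF0 = 11110000 → 4-byte char #6 = F0 9F 8C 8B.
Offset 20: leading byte 0xF2 = 11110010 → 4-byte char #7 = F2 9D B3 85.
Offset 24: leading byte 0xEB = 11101011 → 3-byte char #8 = EB B4 A9.
Offset 27: leading byte 0xF0 = 11110000 → 4-byte char #9 = F0 BE A4 8A.
Offset 31: leading byte 0xF0 = 11110000 → 4-byte char #10 = F0 A9 81 B7.
Offset 35: leading byte 0xF2 = 11110010 → 4-byte char #11 = F2 A5 AA AC.
Leading byte 0xF2 = 11110010 matches 11110xxx → 4-byte sequence.
Byte 1: 0xF2 = 11110010, payload 010 (3 bits).
Byte 2: 0xA5 = 10100101 (10xxxxxx ✓), payload 100101.
Byte 3: 0xAA = 10101010 (10xxxxxx ✓), payload 101010.
Byte 4: 0xAC = 10101100 (10xxxxxx ✓), payload 101100.
Concatenate: 010100101101010101100 = 0xA5AAC (21 bits → U+A5AAC).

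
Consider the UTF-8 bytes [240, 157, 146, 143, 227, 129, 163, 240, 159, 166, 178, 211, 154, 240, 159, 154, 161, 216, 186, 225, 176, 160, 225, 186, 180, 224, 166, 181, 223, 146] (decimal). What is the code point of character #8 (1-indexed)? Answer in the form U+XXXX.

Offset 0: leading byte 0xF0 = 11110000 → 4-byte char #1 = F0 9D 92 8F.
Offset 4: leading byte 0xE3 = 11100011 → 3-byte char #2 = E3 81 A3.
Offset 7: leading byte 0xF0 = 11110000 → 4-byte char #3 = F0 9F A6 B2.
Offset 11: leading byte 0xD3 = 11010011 → 2-byte char #4 = D3 9A.
Offset 13: leading byte 0xF0 = 11110000 → 4-byte char #5 = F0 9F 9A A1.
Offset 17: leading byte 0xD8 = 11011000 → 2-byte char #6 = D8 BA.
Offset 19: leading byte 0xE1 = 11100001 → 3-byte char #7 = E1 B0 A0.
Offset 22: leading byte 0xE1 = 11100001 → 3-byte char #8 = E1 BA B4.
Leading byte 0xE1 = 11100001 matches 1110xxxx → 3-byte sequence.
Byte 1: 0xE1 = 11100001, payload 0001 (4 bits).
Byte 2: 0xBA = 10111010 (10xxxxxx ✓), payload 111010.
Byte 3: 0xB4 = 10110100 (10xxxxxx ✓), payload 110100.
Concatenate: 0001111010110100 = 0x1EB4 (16 bits → U+1EB4).

U+1EB4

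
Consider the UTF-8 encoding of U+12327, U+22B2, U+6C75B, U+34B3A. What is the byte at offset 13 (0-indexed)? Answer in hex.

U+12327 → 4-byte form F0 92 8C A7 at offsets 0–3.
U+22B2 → 3-byte form E2 8A B2 at offsets 4–6.
U+6C75B → 4-byte form F1 AC 9D 9B at offsets 7–10.
U+34B3A → 4-byte form F0 B4 AC BA at offsets 11–14.
Offset 13 falls in char 4's range; it's byte 3 of F0 B4 AC BA = 0xAC.

0xAC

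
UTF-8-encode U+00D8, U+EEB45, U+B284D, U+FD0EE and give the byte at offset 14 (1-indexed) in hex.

0xAE

1-indexed offset 14 is 0-indexed offset 13.
U+00D8 → 2-byte form C3 98 at offsets 0–1.
U+EEB45 → 4-byte form F3 AE AD 85 at offsets 2–5.
U+B284D → 4-byte form F2 B2 A1 8D at offsets 6–9.
U+FD0EE → 4-byte form F3 BD 83 AE at offsets 10–13.
Offset 13 falls in char 4's range; it's byte 4 of F3 BD 83 AE = 0xAE.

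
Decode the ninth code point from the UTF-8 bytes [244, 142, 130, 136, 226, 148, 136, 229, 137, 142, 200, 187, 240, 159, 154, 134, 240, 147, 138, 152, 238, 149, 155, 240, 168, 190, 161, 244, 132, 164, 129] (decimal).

U+104901

Offset 0: leading byte 0xF4 = 11110100 → 4-byte char #1 = F4 8E 82 88.
Offset 4: leading byte 0xE2 = 11100010 → 3-byte char #2 = E2 94 88.
Offset 7: leading byte 0xE5 = 11100101 → 3-byte char #3 = E5 89 8E.
Offset 10: leading byte 0xC8 = 11001000 → 2-byte char #4 = C8 BB.
Offset 12: leading byte 0xF0 = 11110000 → 4-byte char #5 = F0 9F 9A 86.
Offset 16: leading byte 0xF0 = 11110000 → 4-byte char #6 = F0 93 8A 98.
Offset 20: leading byte 0xEE = 11101110 → 3-byte char #7 = EE 95 9B.
Offset 23: leading byte 0xF0 = 11110000 → 4-byte char #8 = F0 A8 BE A1.
Offset 27: leading byte 0xF4 = 11110100 → 4-byte char #9 = F4 84 A4 81.
Leading byte 0xF4 = 11110100 matches 11110xxx → 4-byte sequence.
Byte 1: 0xF4 = 11110100, payload 100 (3 bits).
Byte 2: 0x84 = 10000100 (10xxxxxx ✓), payload 000100.
Byte 3: 0xA4 = 10100100 (10xxxxxx ✓), payload 100100.
Byte 4: 0x81 = 10000001 (10xxxxxx ✓), payload 000001.
Concatenate: 100000100100100000001 = 0x104901 (21 bits → U+104901).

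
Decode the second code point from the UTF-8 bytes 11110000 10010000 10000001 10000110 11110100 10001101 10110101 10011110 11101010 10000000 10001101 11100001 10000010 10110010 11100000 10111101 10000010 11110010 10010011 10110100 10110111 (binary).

Offset 0: leading byte 0xF0 = 11110000 → 4-byte char #1 = F0 90 81 86.
Offset 4: leading byte 0xF4 = 11110100 → 4-byte char #2 = F4 8D B5 9E.
Leading byte 0xF4 = 11110100 matches 11110xxx → 4-byte sequence.
Byte 1: 0xF4 = 11110100, payload 100 (3 bits).
Byte 2: 0x8D = 10001101 (10xxxxxx ✓), payload 001101.
Byte 3: 0xB5 = 10110101 (10xxxxxx ✓), payload 110101.
Byte 4: 0x9E = 10011110 (10xxxxxx ✓), payload 011110.
Concatenate: 100001101110101011110 = 0x10DD5E (21 bits → U+10DD5E).

U+10DD5E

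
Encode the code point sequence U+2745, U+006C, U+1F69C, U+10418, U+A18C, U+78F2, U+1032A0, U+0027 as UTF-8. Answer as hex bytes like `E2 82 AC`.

U+2745: 3-byte form → E2 9D 85.
U+006C: 1-byte form → 6C.
U+1F69C: 4-byte form → F0 9F 9A 9C.
U+10418: 4-byte form → F0 90 90 98.
U+A18C: 3-byte form → EA 86 8C.
U+78F2: 3-byte form → E7 A3 B2.
U+1032A0: 4-byte form → F4 83 8A A0.
U+0027: 1-byte form → 27.
Concatenated (23 bytes): E2 9D 85 6C F0 9F 9A 9C F0 90 90 98 EA 86 8C E7 A3 B2 F4 83 8A A0 27.

E2 9D 85 6C F0 9F 9A 9C F0 90 90 98 EA 86 8C E7 A3 B2 F4 83 8A A0 27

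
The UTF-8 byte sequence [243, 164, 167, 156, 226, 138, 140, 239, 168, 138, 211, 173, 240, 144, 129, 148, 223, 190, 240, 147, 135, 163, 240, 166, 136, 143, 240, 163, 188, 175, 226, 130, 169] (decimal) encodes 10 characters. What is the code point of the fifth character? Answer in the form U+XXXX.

U+10054

Offset 0: leading byte 0xF3 = 11110011 → 4-byte char #1 = F3 A4 A7 9C.
Offset 4: leading byte 0xE2 = 11100010 → 3-byte char #2 = E2 8A 8C.
Offset 7: leading byte 0xEF = 11101111 → 3-byte char #3 = EF A8 8A.
Offset 10: leading byte 0xD3 = 11010011 → 2-byte char #4 = D3 AD.
Offset 12: leading byte 0xF0 = 11110000 → 4-byte char #5 = F0 90 81 94.
Leading byte 0xF0 = 11110000 matches 11110xxx → 4-byte sequence.
Byte 1: 0xF0 = 11110000, payload 000 (3 bits).
Byte 2: 0x90 = 10010000 (10xxxxxx ✓), payload 010000.
Byte 3: 0x81 = 10000001 (10xxxxxx ✓), payload 000001.
Byte 4: 0x94 = 10010100 (10xxxxxx ✓), payload 010100.
Concatenate: 000010000000001010100 = 0x10054 (21 bits → U+10054).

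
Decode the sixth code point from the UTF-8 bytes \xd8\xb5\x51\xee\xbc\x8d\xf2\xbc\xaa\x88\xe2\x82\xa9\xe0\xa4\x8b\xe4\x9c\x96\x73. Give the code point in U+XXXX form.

Offset 0: leading byte 0xD8 = 11011000 → 2-byte char #1 = D8 B5.
Offset 2: leading byte 0x51 = 01010001 → 1-byte char #2 = 51.
Offset 3: leading byte 0xEE = 11101110 → 3-byte char #3 = EE BC 8D.
Offset 6: leading byte 0xF2 = 11110010 → 4-byte char #4 = F2 BC AA 88.
Offset 10: leading byte 0xE2 = 11100010 → 3-byte char #5 = E2 82 A9.
Offset 13: leading byte 0xE0 = 11100000 → 3-byte char #6 = E0 A4 8B.
Leading byte 0xE0 = 11100000 matches 1110xxxx → 3-byte sequence.
Byte 1: 0xE0 = 11100000, payload 0000 (4 bits).
Byte 2: 0xA4 = 10100100 (10xxxxxx ✓), payload 100100.
Byte 3: 0x8B = 10001011 (10xxxxxx ✓), payload 001011.
Concatenate: 0000100100001011 = 0x90B (16 bits → U+090B).

U+090B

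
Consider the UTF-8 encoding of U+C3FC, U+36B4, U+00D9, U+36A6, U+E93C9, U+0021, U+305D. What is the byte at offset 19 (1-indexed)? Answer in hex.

0x9D

1-indexed offset 19 is 0-indexed offset 18.
U+C3FC → 3-byte form EC 8F BC at offsets 0–2.
U+36B4 → 3-byte form E3 9A B4 at offsets 3–5.
U+00D9 → 2-byte form C3 99 at offsets 6–7.
U+36A6 → 3-byte form E3 9A A6 at offsets 8–10.
U+E93C9 → 4-byte form F3 A9 8F 89 at offsets 11–14.
U+0021 → 1-byte form 21 at offsets 15–15.
U+305D → 3-byte form E3 81 9D at offsets 16–18.
Offset 18 falls in char 7's range; it's byte 3 of E3 81 9D = 0x9D.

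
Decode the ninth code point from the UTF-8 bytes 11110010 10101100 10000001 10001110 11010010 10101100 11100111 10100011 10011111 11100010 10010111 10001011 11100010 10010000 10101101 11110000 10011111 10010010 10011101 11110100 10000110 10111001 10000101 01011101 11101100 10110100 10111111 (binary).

Offset 0: leading byte 0xF2 = 11110010 → 4-byte char #1 = F2 AC 81 8E.
Offset 4: leading byte 0xD2 = 11010010 → 2-byte char #2 = D2 AC.
Offset 6: leading byte 0xE7 = 11100111 → 3-byte char #3 = E7 A3 9F.
Offset 9: leading byte 0xE2 = 11100010 → 3-byte char #4 = E2 97 8B.
Offset 12: leading byte 0xE2 = 11100010 → 3-byte char #5 = E2 90 AD.
Offset 15: leading byte 0xF0 = 11110000 → 4-byte char #6 = F0 9F 92 9D.
Offset 19: leading byte 0xF4 = 11110100 → 4-byte char #7 = F4 86 B9 85.
Offset 23: leading byte 0x5D = 01011101 → 1-byte char #8 = 5D.
Offset 24: leading byte 0xEC = 11101100 → 3-byte char #9 = EC B4 BF.
Leading byte 0xEC = 11101100 matches 1110xxxx → 3-byte sequence.
Byte 1: 0xEC = 11101100, payload 1100 (4 bits).
Byte 2: 0xB4 = 10110100 (10xxxxxx ✓), payload 110100.
Byte 3: 0xBF = 10111111 (10xxxxxx ✓), payload 111111.
Concatenate: 1100110100111111 = 0xCD3F (16 bits → U+CD3F).

U+CD3F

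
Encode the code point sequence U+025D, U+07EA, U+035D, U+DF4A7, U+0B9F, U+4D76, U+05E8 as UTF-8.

C9 9D DF AA CD 9D F3 9F 92 A7 E0 AE 9F E4 B5 B6 D7 A8

U+025D: 2-byte form → C9 9D.
U+07EA: 2-byte form → DF AA.
U+035D: 2-byte form → CD 9D.
U+DF4A7: 4-byte form → F3 9F 92 A7.
U+0B9F: 3-byte form → E0 AE 9F.
U+4D76: 3-byte form → E4 B5 B6.
U+05E8: 2-byte form → D7 A8.
Concatenated (18 bytes): C9 9D DF AA CD 9D F3 9F 92 A7 E0 AE 9F E4 B5 B6 D7 A8.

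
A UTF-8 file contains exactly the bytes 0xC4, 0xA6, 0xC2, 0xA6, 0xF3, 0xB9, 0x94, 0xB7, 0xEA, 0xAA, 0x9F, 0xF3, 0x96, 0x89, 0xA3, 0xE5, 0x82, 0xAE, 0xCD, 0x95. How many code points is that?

Byte at offset 0: 0xC4 = 11000100 → 2-byte char (#1). Advance 2.
Byte at offset 2: 0xC2 = 11000010 → 2-byte char (#2). Advance 2.
Byte at offset 4: 0xF3 = 11110011 → 4-byte char (#3). Advance 4.
Byte at offset 8: 0xEA = 11101010 → 3-byte char (#4). Advance 3.
Byte at offset 11: 0xF3 = 11110011 → 4-byte char (#5). Advance 4.
Byte at offset 15: 0xE5 = 11100101 → 3-byte char (#6). Advance 3.
Byte at offset 18: 0xCD = 11001101 → 2-byte char (#7). Advance 2.
Reached end at offset 20 after 7 code points.

7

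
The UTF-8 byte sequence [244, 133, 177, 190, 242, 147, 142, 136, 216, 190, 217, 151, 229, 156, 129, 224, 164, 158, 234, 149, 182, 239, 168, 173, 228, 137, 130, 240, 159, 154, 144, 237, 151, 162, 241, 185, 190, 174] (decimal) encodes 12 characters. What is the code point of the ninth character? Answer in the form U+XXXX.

Offset 0: leading byte 0xF4 = 11110100 → 4-byte char #1 = F4 85 B1 BE.
Offset 4: leading byte 0xF2 = 11110010 → 4-byte char #2 = F2 93 8E 88.
Offset 8: leading byte 0xD8 = 11011000 → 2-byte char #3 = D8 BE.
Offset 10: leading byte 0xD9 = 11011001 → 2-byte char #4 = D9 97.
Offset 12: leading byte 0xE5 = 11100101 → 3-byte char #5 = E5 9C 81.
Offset 15: leading byte 0xE0 = 11100000 → 3-byte char #6 = E0 A4 9E.
Offset 18: leading byte 0xEA = 11101010 → 3-byte char #7 = EA 95 B6.
Offset 21: leading byte 0xEF = 11101111 → 3-byte char #8 = EF A8 AD.
Offset 24: leading byte 0xE4 = 11100100 → 3-byte char #9 = E4 89 82.
Leading byte 0xE4 = 11100100 matches 1110xxxx → 3-byte sequence.
Byte 1: 0xE4 = 11100100, payload 0100 (4 bits).
Byte 2: 0x89 = 10001001 (10xxxxxx ✓), payload 001001.
Byte 3: 0x82 = 10000010 (10xxxxxx ✓), payload 000010.
Concatenate: 0100001001000010 = 0x4242 (16 bits → U+4242).

U+4242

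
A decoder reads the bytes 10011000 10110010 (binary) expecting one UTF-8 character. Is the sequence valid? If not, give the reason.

invalid (continuation byte with no leading byte)

Byte 0x98 = 10011000 has the form 10xxxxxx — a continuation byte — but there is no preceding leading byte.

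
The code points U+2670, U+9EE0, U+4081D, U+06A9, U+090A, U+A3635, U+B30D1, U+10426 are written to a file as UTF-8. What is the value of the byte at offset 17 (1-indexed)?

0xA3

1-indexed offset 17 is 0-indexed offset 16.
U+2670 → 3-byte form E2 99 B0 at offsets 0–2.
U+9EE0 → 3-byte form E9 BB A0 at offsets 3–5.
U+4081D → 4-byte form F1 80 A0 9D at offsets 6–9.
U+06A9 → 2-byte form DA A9 at offsets 10–11.
U+090A → 3-byte form E0 A4 8A at offsets 12–14.
U+A3635 → 4-byte form F2 A3 98 B5 at offsets 15–18.
Offset 16 falls in char 6's range; it's byte 2 of F2 A3 98 B5 = 0xA3.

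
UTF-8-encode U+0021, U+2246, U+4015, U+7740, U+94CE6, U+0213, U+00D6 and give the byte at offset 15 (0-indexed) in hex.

0x93

U+0021 → 1-byte form 21 at offsets 0–0.
U+2246 → 3-byte form E2 89 86 at offsets 1–3.
U+4015 → 3-byte form E4 80 95 at offsets 4–6.
U+7740 → 3-byte form E7 9D 80 at offsets 7–9.
U+94CE6 → 4-byte form F2 94 B3 A6 at offsets 10–13.
U+0213 → 2-byte form C8 93 at offsets 14–15.
Offset 15 falls in char 6's range; it's byte 2 of C8 93 = 0x93.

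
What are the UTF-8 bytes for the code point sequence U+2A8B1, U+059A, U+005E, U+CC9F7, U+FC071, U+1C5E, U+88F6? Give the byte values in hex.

U+2A8B1: 4-byte form → F0 AA A2 B1.
U+059A: 2-byte form → D6 9A.
U+005E: 1-byte form → 5E.
U+CC9F7: 4-byte form → F3 8C A7 B7.
U+FC071: 4-byte form → F3 BC 81 B1.
U+1C5E: 3-byte form → E1 B1 9E.
U+88F6: 3-byte form → E8 A3 B6.
Concatenated (21 bytes): F0 AA A2 B1 D6 9A 5E F3 8C A7 B7 F3 BC 81 B1 E1 B1 9E E8 A3 B6.

F0 AA A2 B1 D6 9A 5E F3 8C A7 B7 F3 BC 81 B1 E1 B1 9E E8 A3 B6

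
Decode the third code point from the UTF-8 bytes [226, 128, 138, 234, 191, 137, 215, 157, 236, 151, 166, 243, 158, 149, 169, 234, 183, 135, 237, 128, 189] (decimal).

Offset 0: leading byte 0xE2 = 11100010 → 3-byte char #1 = E2 80 8A.
Offset 3: leading byte 0xEA = 11101010 → 3-byte char #2 = EA BF 89.
Offset 6: leading byte 0xD7 = 11010111 → 2-byte char #3 = D7 9D.
Leading byte 0xD7 = 11010111 matches 110xxxxx → 2-byte sequence.
Byte 1: 0xD7 = 11010111, payload 10111 (5 bits).
Byte 2: 0x9D = 10011101 (10xxxxxx ✓), payload 011101.
Concatenate: 10111011101 = 0x5DD (11 bits → U+05DD).

U+05DD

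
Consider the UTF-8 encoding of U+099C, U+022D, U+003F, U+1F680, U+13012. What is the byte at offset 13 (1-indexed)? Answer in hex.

0x80

1-indexed offset 13 is 0-indexed offset 12.
U+099C → 3-byte form E0 A6 9C at offsets 0–2.
U+022D → 2-byte form C8 AD at offsets 3–4.
U+003F → 1-byte form 3F at offsets 5–5.
U+1F680 → 4-byte form F0 9F 9A 80 at offsets 6–9.
U+13012 → 4-byte form F0 93 80 92 at offsets 10–13.
Offset 12 falls in char 5's range; it's byte 3 of F0 93 80 92 = 0x80.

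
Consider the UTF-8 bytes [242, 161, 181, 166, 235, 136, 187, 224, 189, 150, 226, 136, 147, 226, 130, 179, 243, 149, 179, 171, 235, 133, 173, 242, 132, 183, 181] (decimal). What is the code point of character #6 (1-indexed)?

U+D5CEB

Offset 0: leading byte 0xF2 = 11110010 → 4-byte char #1 = F2 A1 B5 A6.
Offset 4: leading byte 0xEB = 11101011 → 3-byte char #2 = EB 88 BB.
Offset 7: leading byte 0xE0 = 11100000 → 3-byte char #3 = E0 BD 96.
Offset 10: leading byte 0xE2 = 11100010 → 3-byte char #4 = E2 88 93.
Offset 13: leading byte 0xE2 = 11100010 → 3-byte char #5 = E2 82 B3.
Offset 16: leading byte 0xF3 = 11110011 → 4-byte char #6 = F3 95 B3 AB.
Leading byte 0xF3 = 11110011 matches 11110xxx → 4-byte sequence.
Byte 1: 0xF3 = 11110011, payload 011 (3 bits).
Byte 2: 0x95 = 10010101 (10xxxxxx ✓), payload 010101.
Byte 3: 0xB3 = 10110011 (10xxxxxx ✓), payload 110011.
Byte 4: 0xAB = 10101011 (10xxxxxx ✓), payload 101011.
Concatenate: 011010101110011101011 = 0xD5CEB (21 bits → U+D5CEB).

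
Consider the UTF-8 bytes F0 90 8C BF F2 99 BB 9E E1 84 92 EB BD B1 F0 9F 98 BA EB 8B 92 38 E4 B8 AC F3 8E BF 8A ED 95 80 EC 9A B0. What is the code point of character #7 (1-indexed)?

Offset 0: leading byte 0xF0 = 11110000 → 4-byte char #1 = F0 90 8C BF.
Offset 4: leading byte 0xF2 = 11110010 → 4-byte char #2 = F2 99 BB 9E.
Offset 8: leading byte 0xE1 = 11100001 → 3-byte char #3 = E1 84 92.
Offset 11: leading byte 0xEB = 11101011 → 3-byte char #4 = EB BD B1.
Offset 14: leading byte 0xF0 = 11110000 → 4-byte char #5 = F0 9F 98 BA.
Offset 18: leading byte 0xEB = 11101011 → 3-byte char #6 = EB 8B 92.
Offset 21: leading byte 0x38 = 00111000 → 1-byte char #7 = 38.
Leading byte 0x38 = 00111000 matches 0xxxxxxx → 1-byte sequence.
Byte 1: 0x38 = 00111000, payload 0111000 (7 bits).
Concatenate: 0111000 = 0x38 (7 bits → U+0038).

U+0038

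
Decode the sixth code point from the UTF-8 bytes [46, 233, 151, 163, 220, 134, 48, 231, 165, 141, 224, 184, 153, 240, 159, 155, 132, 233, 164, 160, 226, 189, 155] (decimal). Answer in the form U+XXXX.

Offset 0: leading byte 0x2E = 00101110 → 1-byte char #1 = 2E.
Offset 1: leading byte 0xE9 = 11101001 → 3-byte char #2 = E9 97 A3.
Offset 4: leading byte 0xDC = 11011100 → 2-byte char #3 = DC 86.
Offset 6: leading byte 0x30 = 00110000 → 1-byte char #4 = 30.
Offset 7: leading byte 0xE7 = 11100111 → 3-byte char #5 = E7 A5 8D.
Offset 10: leading byte 0xE0 = 11100000 → 3-byte char #6 = E0 B8 99.
Leading byte 0xE0 = 11100000 matches 1110xxxx → 3-byte sequence.
Byte 1: 0xE0 = 11100000, payload 0000 (4 bits).
Byte 2: 0xB8 = 10111000 (10xxxxxx ✓), payload 111000.
Byte 3: 0x99 = 10011001 (10xxxxxx ✓), payload 011001.
Concatenate: 0000111000011001 = 0xE19 (16 bits → U+0E19).

U+0E19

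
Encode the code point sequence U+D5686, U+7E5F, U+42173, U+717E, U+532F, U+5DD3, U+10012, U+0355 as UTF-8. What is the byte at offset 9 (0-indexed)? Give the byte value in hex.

0x85

U+D5686 → 4-byte form F3 95 9A 86 at offsets 0–3.
U+7E5F → 3-byte form E7 B9 9F at offsets 4–6.
U+42173 → 4-byte form F1 82 85 B3 at offsets 7–10.
Offset 9 falls in char 3's range; it's byte 3 of F1 82 85 B3 = 0x85.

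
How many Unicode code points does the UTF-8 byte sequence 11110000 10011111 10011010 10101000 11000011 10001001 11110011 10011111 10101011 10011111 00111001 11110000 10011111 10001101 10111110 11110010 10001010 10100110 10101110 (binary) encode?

Byte at offset 0: 0xF0 = 11110000 → 4-byte char (#1). Advance 4.
Byte at offset 4: 0xC3 = 11000011 → 2-byte char (#2). Advance 2.
Byte at offset 6: 0xF3 = 11110011 → 4-byte char (#3). Advance 4.
Byte at offset 10: 0x39 = 00111001 → 1-byte char (#4). Advance 1.
Byte at offset 11: 0xF0 = 11110000 → 4-byte char (#5). Advance 4.
Byte at offset 15: 0xF2 = 11110010 → 4-byte char (#6). Advance 4.
Reached end at offset 19 after 6 code points.

6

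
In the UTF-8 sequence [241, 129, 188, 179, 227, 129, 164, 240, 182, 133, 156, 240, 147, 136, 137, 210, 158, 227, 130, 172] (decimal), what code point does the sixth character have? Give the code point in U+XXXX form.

U+30AC

Offset 0: leading byte 0xF1 = 11110001 → 4-byte char #1 = F1 81 BC B3.
Offset 4: leading byte 0xE3 = 11100011 → 3-byte char #2 = E3 81 A4.
Offset 7: leading byte 0xF0 = 11110000 → 4-byte char #3 = F0 B6 85 9C.
Offset 11: leading byte 0xF0 = 11110000 → 4-byte char #4 = F0 93 88 89.
Offset 15: leading byte 0xD2 = 11010010 → 2-byte char #5 = D2 9E.
Offset 17: leading byte 0xE3 = 11100011 → 3-byte char #6 = E3 82 AC.
Leading byte 0xE3 = 11100011 matches 1110xxxx → 3-byte sequence.
Byte 1: 0xE3 = 11100011, payload 0011 (4 bits).
Byte 2: 0x82 = 10000010 (10xxxxxx ✓), payload 000010.
Byte 3: 0xAC = 10101100 (10xxxxxx ✓), payload 101100.
Concatenate: 0011000010101100 = 0x30AC (16 bits → U+30AC).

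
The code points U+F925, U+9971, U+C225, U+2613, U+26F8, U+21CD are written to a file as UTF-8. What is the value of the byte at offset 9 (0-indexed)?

0xE2

U+F925 → 3-byte form EF A4 A5 at offsets 0–2.
U+9971 → 3-byte form E9 A5 B1 at offsets 3–5.
U+C225 → 3-byte form EC 88 A5 at offsets 6–8.
U+2613 → 3-byte form E2 98 93 at offsets 9–11.
Offset 9 falls in char 4's range; it's byte 1 of E2 98 93 = 0xE2.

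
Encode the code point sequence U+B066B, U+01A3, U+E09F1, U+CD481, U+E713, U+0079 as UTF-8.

F2 B0 99 AB C6 A3 F3 A0 A7 B1 F3 8D 92 81 EE 9C 93 79

U+B066B: 4-byte form → F2 B0 99 AB.
U+01A3: 2-byte form → C6 A3.
U+E09F1: 4-byte form → F3 A0 A7 B1.
U+CD481: 4-byte form → F3 8D 92 81.
U+E713: 3-byte form → EE 9C 93.
U+0079: 1-byte form → 79.
Concatenated (18 bytes): F2 B0 99 AB C6 A3 F3 A0 A7 B1 F3 8D 92 81 EE 9C 93 79.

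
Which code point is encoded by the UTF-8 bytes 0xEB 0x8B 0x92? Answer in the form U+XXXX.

Leading byte 0xEB = 11101011 matches 1110xxxx → 3-byte sequence.
Byte 1: 0xEB = 11101011, payload 1011 (4 bits).
Byte 2: 0x8B = 10001011 (10xxxxxx ✓), payload 001011.
Byte 3: 0x92 = 10010010 (10xxxxxx ✓), payload 010010.
Concatenate: 1011001011010010 = 0xB2D2 (16 bits → U+B2D2).

U+B2D2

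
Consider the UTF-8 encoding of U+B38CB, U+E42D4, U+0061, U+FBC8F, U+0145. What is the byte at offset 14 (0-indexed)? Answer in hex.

U+B38CB → 4-byte form F2 B3 A3 8B at offsets 0–3.
U+E42D4 → 4-byte form F3 A4 8B 94 at offsets 4–7.
U+0061 → 1-byte form 61 at offsets 8–8.
U+FBC8F → 4-byte form F3 BB B2 8F at offsets 9–12.
U+0145 → 2-byte form C5 85 at offsets 13–14.
Offset 14 falls in char 5's range; it's byte 2 of C5 85 = 0x85.

0x85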